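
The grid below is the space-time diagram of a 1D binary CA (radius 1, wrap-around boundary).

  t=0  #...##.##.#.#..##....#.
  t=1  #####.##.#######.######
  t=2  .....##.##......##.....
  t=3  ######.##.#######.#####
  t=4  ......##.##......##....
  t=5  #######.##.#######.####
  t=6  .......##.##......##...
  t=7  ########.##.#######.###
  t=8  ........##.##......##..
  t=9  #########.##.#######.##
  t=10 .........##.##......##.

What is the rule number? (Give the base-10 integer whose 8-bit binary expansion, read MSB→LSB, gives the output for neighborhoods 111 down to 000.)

  [7] ### => .  t=1,i=0
  [6] ##. => .  t=0,i=5
  [5] #.# => #  t=0,i=6
  [4] #.. => #  t=0,i=1
  [3] .## => #  t=0,i=4
  [2] .#. => #  t=0,i=0
  [1] ..# => #  t=0,i=3
  [0] ... => #  t=0,i=2
  bits 00111111 = 63

63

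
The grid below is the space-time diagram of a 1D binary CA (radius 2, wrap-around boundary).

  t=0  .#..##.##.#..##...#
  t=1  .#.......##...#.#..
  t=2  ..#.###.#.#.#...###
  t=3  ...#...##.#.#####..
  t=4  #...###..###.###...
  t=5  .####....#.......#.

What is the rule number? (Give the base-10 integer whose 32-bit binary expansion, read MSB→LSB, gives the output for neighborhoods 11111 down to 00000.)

  nb #####: next=#  (t=3,i=14, bit31=1)
  nb ####.: next=#  (t=3,i=15, bit30=1)
  nb ###.#: next=.  (t=2,i=6, bit29=0)
  nb ###..: next=.  (t=2,i=18, bit28=0)
  nb ##.##: next=.  (t=0,i=6, bit27=0)
  nb ##.#.: next=#  (t=0,i=9, bit26=1)
  nb ##..#: next=.  (t=2,i=0, bit25=0)
  nb ##...: next=.  (t=0,i=15, bit24=0)
  nb #.###: next=.  (t=2,i=4, bit23=0)
  nb #.##.: next=.  (t=0,i=7, bit22=0)
  nb #.#.#: next=#  (t=2,i=8, bit21=1)
  nb #.#..: next=#  (t=0,i=1, bit20=1)
  nb #..##: next=.  (t=0,i=3, bit19=0)
  nb #..#.: next=.  (t=2,i=1, bit18=0)
  nb #...#: next=#  (t=0,i=16, bit17=1)
  nb #....: next=.  (t=1,i=3, bit16=0)
  nb .####: next=#  (t=3,i=13, bit15=1)
  nb .###.: next=.  (t=2,i=5, bit14=0)
  nb .##.#: next=.  (t=0,i=5, bit13=0)
  nb .##..: next=#  (t=0,i=14, bit12=1)
  nb .#.##: next=#  (t=2,i=3, bit11=1)
  nb .#.#.: next=.  (t=0,i=0, bit10=0)
  nb .#..#: next=.  (t=0,i=2, bit9=0)
  nb .#...: next=#  (t=1,i=2, bit8=1)
  nb ..###: next=#  (t=2,i=16, bit7=1)
  nb ..##.: next=.  (t=0,i=4, bit6=0)
  nb ..#.#: next=.  (t=0,i=18, bit5=0)
  nb ..#..: next=.  (t=1,i=1, bit4=0)
  nb ...##: next=#  (t=1,i=8, bit3=1)
  nb ...#.: next=.  (t=0,i=17, bit2=0)
  nb ....#: next=.  (t=1,i=7, bit1=0)
  nb .....: next=#  (t=1,i=4, bit0=1)
  bits 11000100001100101001100110001001 = 3291650441

3291650441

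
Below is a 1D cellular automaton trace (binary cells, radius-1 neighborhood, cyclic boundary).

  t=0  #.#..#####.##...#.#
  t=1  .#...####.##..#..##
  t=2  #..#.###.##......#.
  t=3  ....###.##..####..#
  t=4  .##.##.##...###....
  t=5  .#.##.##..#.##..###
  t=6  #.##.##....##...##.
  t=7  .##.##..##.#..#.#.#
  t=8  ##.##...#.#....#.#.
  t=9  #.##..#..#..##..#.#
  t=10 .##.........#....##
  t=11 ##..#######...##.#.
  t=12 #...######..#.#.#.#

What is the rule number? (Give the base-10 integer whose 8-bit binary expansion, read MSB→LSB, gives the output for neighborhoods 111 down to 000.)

169

  nb ###: next=#  (t=0,i=6, bit7=1)
  nb ##.: next=.  (t=0,i=0, bit6=0)
  nb #.#: next=#  (t=0,i=1, bit5=1)
  nb #..: next=.  (t=0,i=3, bit4=0)
  nb .##: next=#  (t=0,i=5, bit3=1)
  nb .#.: next=.  (t=0,i=2, bit2=0)
  nb ..#: next=.  (t=0,i=4, bit1=0)
  nb ...: next=#  (t=0,i=14, bit0=1)
  bits 10101001 = 169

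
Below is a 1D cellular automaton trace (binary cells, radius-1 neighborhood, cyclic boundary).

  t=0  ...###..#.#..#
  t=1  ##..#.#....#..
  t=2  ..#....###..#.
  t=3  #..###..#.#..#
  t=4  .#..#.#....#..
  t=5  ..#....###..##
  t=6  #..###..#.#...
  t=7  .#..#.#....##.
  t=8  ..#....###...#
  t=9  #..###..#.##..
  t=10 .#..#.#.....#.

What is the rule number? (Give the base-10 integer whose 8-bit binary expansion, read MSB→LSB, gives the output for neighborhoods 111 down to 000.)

  ###|#  b7=1 t=0,i=4
  ##.|.  b6=0 t=0,i=5
  #.#|.  b5=0 t=0,i=9
  #..|#  b4=1 t=0,i=0
  .##|.  b3=0 t=0,i=3
  .#.|.  b2=0 t=0,i=8
  ..#|.  b1=0 t=0,i=2
  ...|#  b0=1 t=0,i=1
  bits 10010001 = 145

145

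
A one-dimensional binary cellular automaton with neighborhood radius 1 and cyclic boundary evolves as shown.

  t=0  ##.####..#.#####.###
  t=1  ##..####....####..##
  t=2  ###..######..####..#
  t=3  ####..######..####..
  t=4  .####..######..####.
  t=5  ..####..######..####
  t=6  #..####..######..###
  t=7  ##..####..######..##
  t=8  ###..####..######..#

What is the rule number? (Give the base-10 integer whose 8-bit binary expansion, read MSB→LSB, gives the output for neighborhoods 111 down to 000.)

  ### -> #   bit 7 = 1  t=0,i=0
  ##. -> #   bit 6 = 1  t=0,i=1
  #.# -> .   bit 5 = 0  t=0,i=2
  #.. -> #   bit 4 = 1  t=0,i=7
  .## -> .   bit 3 = 0  t=0,i=3
  .#. -> .   bit 2 = 0  t=0,i=9
  ..# -> .   bit 1 = 0  t=0,i=8
  ... -> #   bit 0 = 1  t=1,i=9
  bits 11010001 = 209

209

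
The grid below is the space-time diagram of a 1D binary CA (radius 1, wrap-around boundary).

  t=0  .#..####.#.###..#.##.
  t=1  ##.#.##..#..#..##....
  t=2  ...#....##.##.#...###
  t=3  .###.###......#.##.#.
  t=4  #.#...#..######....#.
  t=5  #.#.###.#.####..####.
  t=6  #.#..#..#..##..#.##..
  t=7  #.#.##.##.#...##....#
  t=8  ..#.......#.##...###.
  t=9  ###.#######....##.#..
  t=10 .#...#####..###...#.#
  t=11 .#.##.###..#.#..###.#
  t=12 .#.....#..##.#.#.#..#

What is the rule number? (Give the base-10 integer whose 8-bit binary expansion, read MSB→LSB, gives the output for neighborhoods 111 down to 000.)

135

  [7] ### => #  t=0,i=5
  [6] ##. => .  t=0,i=7
  [5] #.# => .  t=0,i=8
  [4] #.. => .  t=0,i=2
  [3] .## => .  t=0,i=4
  [2] .#. => #  t=0,i=1
  [1] ..# => #  t=0,i=0
  [0] ... => #  t=1,i=18
  bits 10000111 = 135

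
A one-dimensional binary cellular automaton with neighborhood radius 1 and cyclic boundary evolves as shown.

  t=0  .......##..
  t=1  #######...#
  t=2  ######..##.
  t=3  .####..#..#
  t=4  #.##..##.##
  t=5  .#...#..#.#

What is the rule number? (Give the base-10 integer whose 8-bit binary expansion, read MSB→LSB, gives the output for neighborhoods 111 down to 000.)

167

  nb ###: next=#  (t=1,i=0, bit7=1)
  nb ##.: next=.  (t=0,i=8, bit6=0)
  nb #.#: next=#  (t=2,i=10, bit5=1)
  nb #..: next=.  (t=0,i=9, bit4=0)
  nb .##: next=.  (t=0,i=7, bit3=0)
  nb .#.: next=#  (t=3,i=7, bit2=1)
  nb ..#: next=#  (t=0,i=6, bit1=1)
  nb ...: next=#  (t=0,i=0, bit0=1)
  bits 10100111 = 167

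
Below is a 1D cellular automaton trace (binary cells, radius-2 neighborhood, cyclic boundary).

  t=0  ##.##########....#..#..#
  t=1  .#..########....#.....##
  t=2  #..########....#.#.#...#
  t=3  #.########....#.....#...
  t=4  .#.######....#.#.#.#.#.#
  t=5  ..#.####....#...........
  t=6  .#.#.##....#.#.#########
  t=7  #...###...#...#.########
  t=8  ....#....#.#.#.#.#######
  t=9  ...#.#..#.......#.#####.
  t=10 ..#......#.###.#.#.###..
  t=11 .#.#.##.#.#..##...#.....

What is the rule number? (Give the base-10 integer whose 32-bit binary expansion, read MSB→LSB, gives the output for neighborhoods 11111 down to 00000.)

  [31] ##### => #  t=0,i=5
  [30] ####. => #  t=0,i=11
  [29] ###.# => #  t=0,i=1
  [28] ###.. => .  t=0,i=12
  [27] ##.## => .  t=0,i=2
  [26] ##.#. => #  t=1,i=0
  [25] ##..# => .  t=2,i=1
  [24] ##... => .  t=0,i=13
  [23] #.### => .  t=0,i=3
  [22] #.##. => #  t=6,i=5
  [21] #.#.# => .  t=2,i=17
  [20] #.#.. => .  t=1,i=1
  [19] #..## => #  t=0,i=22
  [18] #..#. => .  t=0,i=19
  [17] #...# => .  t=2,i=21
  [16] #.... => .  t=0,i=14
  [15] .#### => #  t=0,i=4
  [14] .###. => .  t=0,i=0
  [13] .##.# => #  t=1,i=23
  [12] .##.. => #  t=2,i=0
  [11] .#.## => #  t=3,i=1
  [10] .#.#. => .  t=2,i=16
  [9] .#..# => .  t=0,i=18
  [8] .#... => #  t=1,i=17
  [7] ..### => #  t=0,i=23
  [6] ..##. => .  t=1,i=22
  [5] ..#.# => .  t=2,i=15
  [4] ..#.. => .  t=0,i=17
  [3] ...## => .  t=1,i=21
  [2] ...#. => #  t=0,i=16
  [1] ....# => .  t=0,i=15
  [0] ..... => #  t=1,i=19
  bits 11100100010010001011100110000101 = 3829971333

3829971333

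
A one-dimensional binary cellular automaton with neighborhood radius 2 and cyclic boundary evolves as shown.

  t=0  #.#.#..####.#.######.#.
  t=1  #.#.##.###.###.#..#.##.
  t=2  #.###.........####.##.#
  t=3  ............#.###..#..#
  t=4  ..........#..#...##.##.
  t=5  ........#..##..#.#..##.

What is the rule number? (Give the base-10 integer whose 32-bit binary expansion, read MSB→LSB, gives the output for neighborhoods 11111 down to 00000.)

1182177986

  ##### -> .   bit 31 = 0  t=0,i=16
  ####. -> #   bit 30 = 1  t=0,i=9
  ###.# -> .   bit 29 = 0  t=0,i=10
  ###.. -> .   bit 28 = 0  t=2,i=4
  ##.## -> .   bit 27 = 0  t=1,i=6
  ##.#. -> #   bit 26 = 1  t=0,i=11
  ##..# -> #   bit 25 = 1  t=3,i=17
  ##... -> .   bit 24 = 0  t=2,i=5
  #.### -> .   bit 23 = 0  t=0,i=14
  #.##. -> #   bit 22 = 1  t=1,i=4
  #.#.# -> #   bit 21 = 1  t=0,i=0
  #.#.. -> #   bit 20 = 1  t=0,i=4
  #..## -> .   bit 19 = 0  t=0,i=6
  #..#. -> #   bit 18 = 1  t=1,i=17
  #...# -> #   bit 17 = 1  t=4,i=15
  #.... -> .   bit 16 = 0  t=2,i=6
  .#### -> #   bit 15 = 1  t=0,i=8
  .###. -> .   bit 14 = 0  t=1,i=8
  .##.# -> .   bit 13 = 0  t=1,i=5
  .##.. -> #   bit 12 = 1  t=4,i=21
  .#.## -> #   bit 11 = 1  t=0,i=13
  .#.#. -> .   bit 10 = 0  t=0,i=1
  .#..# -> #   bit 9 = 1  t=0,i=5
  .#... -> .   bit 8 = 0  t=3,i=0
  ..### -> #   bit 7 = 1  t=0,i=7
  ..##. -> #   bit 6 = 1  t=4,i=17
  ..#.# -> .   bit 5 = 0  t=1,i=18
  ..#.. -> .   bit 4 = 0  t=3,i=19
  ...## -> .   bit 3 = 0  t=2,i=13
  ...#. -> .   bit 2 = 0  t=3,i=11
  ....# -> #   bit 1 = 1  t=2,i=12
  ..... -> .   bit 0 = 0  t=2,i=7
  bits 01000110011101101001101011000010 = 1182177986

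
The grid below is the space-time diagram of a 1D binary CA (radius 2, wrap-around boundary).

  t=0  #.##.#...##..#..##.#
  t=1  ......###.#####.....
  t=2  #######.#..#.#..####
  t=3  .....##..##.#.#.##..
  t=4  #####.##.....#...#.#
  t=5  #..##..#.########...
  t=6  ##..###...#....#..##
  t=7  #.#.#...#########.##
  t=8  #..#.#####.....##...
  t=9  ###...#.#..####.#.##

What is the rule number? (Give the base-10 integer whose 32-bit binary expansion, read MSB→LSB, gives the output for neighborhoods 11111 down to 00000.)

  nb #####: next=.  (t=1,i=12, bit31=0)
  nb ####.: next=#  (t=1,i=13, bit30=1)
  nb ###.#: next=#  (t=1,i=8, bit29=1)
  nb ###..: next=.  (t=1,i=14, bit28=0)
  nb ##.##: next=.  (t=0,i=1, bit27=0)
  nb ##.#.: next=.  (t=0,i=4, bit26=0)
  nb ##..#: next=#  (t=0,i=11, bit25=1)
  nb ##...: next=.  (t=1,i=15, bit24=0)
  nb #.###: next=.  (t=1,i=10, bit23=0)
  nb #.##.: next=.  (t=0,i=2, bit22=0)
  nb #.#.#: next=.  (t=3,i=12, bit21=0)
  nb #.#..: next=.  (t=0,i=5, bit20=0)
  nb #..##: next=.  (t=0,i=15, bit19=0)
  nb #..#.: next=#  (t=0,i=12, bit18=1)
  nb #...#: next=#  (t=0,i=7, bit17=1)
  nb #....: next=#  (t=1,i=16, bit16=1)
  nb .####: next=#  (t=1,i=11, bit15=1)
  nb .###.: next=.  (t=1,i=7, bit14=0)
  nb .##.#: next=.  (t=0,i=0, bit13=0)
  nb .##..: next=#  (t=0,i=10, bit12=1)
  nb .#.##: next=.  (t=3,i=15, bit11=0)
  nb .#.#.: next=#  (t=2,i=12, bit10=1)
  nb .#..#: next=#  (t=0,i=14, bit9=1)
  nb .#...: next=#  (t=0,i=6, bit8=1)
  nb ..###: next=#  (t=1,i=6, bit7=1)
  nb ..##.: next=.  (t=0,i=9, bit6=0)
  nb ..#.#: next=.  (t=2,i=11, bit5=0)
  nb ..#..: next=#  (t=0,i=13, bit4=1)
  nb ...##: next=#  (t=0,i=8, bit3=1)
  nb ...#.: next=#  (t=4,i=12, bit2=1)
  nb ....#: next=#  (t=1,i=4, bit1=1)
  nb .....: next=#  (t=1,i=0, bit0=1)
  bits 01100010000001111001011110011111 = 1644664735

1644664735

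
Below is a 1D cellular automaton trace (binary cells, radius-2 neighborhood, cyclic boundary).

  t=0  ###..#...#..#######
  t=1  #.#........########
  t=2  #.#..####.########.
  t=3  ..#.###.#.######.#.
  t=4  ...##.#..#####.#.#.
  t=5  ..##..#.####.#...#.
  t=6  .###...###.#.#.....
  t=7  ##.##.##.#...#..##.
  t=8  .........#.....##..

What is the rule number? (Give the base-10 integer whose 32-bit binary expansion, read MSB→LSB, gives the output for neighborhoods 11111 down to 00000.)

2979567817

  ##### -> #   bit 31 = 1  t=0,i=0
  ####. -> .   bit 30 = 0  t=0,i=1
  ###.# -> #   bit 29 = 1  t=1,i=0
  ###.. -> #   bit 28 = 1  t=0,i=2
  ##.## -> .   bit 27 = 0  t=2,i=9
  ##.#. -> .   bit 26 = 0  t=1,i=1
  ##..# -> .   bit 25 = 0  t=0,i=3
  ##... -> #   bit 24 = 1  t=6,i=4
  #.### -> #   bit 23 = 1  t=2,i=10
  #.##. -> .   bit 22 = 0  t=7,i=0
  #.#.# -> .   bit 21 = 0  t=2,i=0
  #.#.. -> #   bit 20 = 1  t=1,i=2
  #..## -> #   bit 19 = 1  t=0,i=11
  #..#. -> .   bit 18 = 0  t=0,i=4
  #...# -> .   bit 17 = 0  t=0,i=7
  #.... -> .   bit 16 = 0  t=1,i=4
  .#### -> #   bit 15 = 1  t=0,i=13
  .###. -> .   bit 14 = 0  t=3,i=5
  .##.# -> .   bit 13 = 0  t=4,i=4
  .##.. -> #   bit 12 = 1  t=5,i=3
  .#.## -> #   bit 11 = 1  t=3,i=3
  .#.#. -> .   bit 10 = 0  t=2,i=1
  .#..# -> .   bit 9 = 0  t=0,i=10
  .#... -> .   bit 8 = 0  t=0,i=6
  ..### -> #   bit 7 = 1  t=0,i=12
  ..##. -> #   bit 6 = 1  t=4,i=3
  ..#.# -> .   bit 5 = 0  t=3,i=2
  ..#.. -> .   bit 4 = 0  t=0,i=5
  ...## -> #   bit 3 = 1  t=1,i=10
  ...#. -> .   bit 2 = 0  t=0,i=8
  ....# -> .   bit 1 = 0  t=1,i=9
  ..... -> #   bit 0 = 1  t=1,i=5
  bits 10110001100110001001100011001001 = 2979567817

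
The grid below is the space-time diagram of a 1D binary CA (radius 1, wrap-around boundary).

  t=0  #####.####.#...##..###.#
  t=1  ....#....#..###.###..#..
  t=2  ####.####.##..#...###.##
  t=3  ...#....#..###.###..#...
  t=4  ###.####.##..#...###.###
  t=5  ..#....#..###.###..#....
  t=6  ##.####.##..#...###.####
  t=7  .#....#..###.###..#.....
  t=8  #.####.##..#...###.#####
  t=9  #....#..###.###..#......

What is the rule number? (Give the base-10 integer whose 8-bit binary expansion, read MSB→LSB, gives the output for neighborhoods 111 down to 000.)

83

  ###|.  b7=0 t=0,i=0
  ##.|#  b6=1 t=0,i=4
  #.#|.  b5=0 t=0,i=5
  #..|#  b4=1 t=0,i=12
  .##|.  b3=0 t=0,i=6
  .#.|.  b2=0 t=0,i=11
  ..#|#  b1=1 t=0,i=14
  ...|#  b0=1 t=0,i=13
  bits 01010011 = 83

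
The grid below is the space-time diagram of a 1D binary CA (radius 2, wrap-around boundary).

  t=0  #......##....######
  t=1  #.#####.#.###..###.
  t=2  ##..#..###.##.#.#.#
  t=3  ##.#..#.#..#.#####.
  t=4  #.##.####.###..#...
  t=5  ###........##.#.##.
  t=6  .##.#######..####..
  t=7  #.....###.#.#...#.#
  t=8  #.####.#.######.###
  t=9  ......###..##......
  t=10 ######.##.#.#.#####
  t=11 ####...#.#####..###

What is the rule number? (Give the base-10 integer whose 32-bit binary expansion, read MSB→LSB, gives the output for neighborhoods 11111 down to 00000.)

  [31] ##### => #  t=0,i=15
  [30] ####. => .  t=0,i=18
  [29] ###.# => .  t=1,i=6
  [28] ###.. => #  t=0,i=0
  [27] ##.## => .  t=2,i=10
  [26] ##.#. => #  t=1,i=7
  [25] ##..# => .  t=1,i=13
  [24] ##... => .  t=0,i=1
  [23] #.### => .  t=1,i=2
  [22] #.##. => #  t=2,i=11
  [21] #.#.# => #  t=1,i=0
  [20] #.#.. => #  t=3,i=3
  [19] #..## => #  t=1,i=14
  [18] #..#. => #  t=2,i=3
  [17] #...# => #  t=4,i=17
  [16] #.... => #  t=0,i=2
  [15] .#### => .  t=0,i=14
  [14] .###. => #  t=1,i=11
  [13] .##.# => .  t=2,i=12
  [12] .##.. => #  t=0,i=8
  [11] .#.## => #  t=1,i=1
  [10] .#.#. => #  t=2,i=15
  [9] .#..# => .  t=2,i=5
  [8] .#... => #  t=4,i=16
  [7] ..### => .  t=0,i=13
  [6] ..##. => .  t=0,i=7
  [5] ..#.# => #  t=3,i=6
  [4] ..#.. => .  t=2,i=4
  [3] ...## => #  t=0,i=6
  [2] ...#. => .  t=4,i=18
  [1] ....# => #  t=0,i=5
  [0] ..... => #  t=0,i=3
  bits 10010100011111110101110100101011 = 2491374891

2491374891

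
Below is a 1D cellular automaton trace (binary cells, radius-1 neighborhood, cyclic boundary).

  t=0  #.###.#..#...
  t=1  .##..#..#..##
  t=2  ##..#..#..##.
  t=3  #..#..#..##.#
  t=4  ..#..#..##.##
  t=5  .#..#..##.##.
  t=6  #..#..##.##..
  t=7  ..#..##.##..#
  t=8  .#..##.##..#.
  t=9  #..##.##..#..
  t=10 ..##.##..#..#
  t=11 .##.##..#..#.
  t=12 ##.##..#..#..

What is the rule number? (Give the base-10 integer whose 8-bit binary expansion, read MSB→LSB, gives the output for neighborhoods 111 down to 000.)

43

  ###|.  b7=0 t=0,i=3
  ##.|.  b6=0 t=0,i=4
  #.#|#  b5=1 t=0,i=1
  #..|.  b4=0 t=0,i=7
  .##|#  b3=1 t=0,i=2
  .#.|.  b2=0 t=0,i=0
  ..#|#  b1=1 t=0,i=8
  ...|#  b0=1 t=0,i=11
  bits 00101011 = 43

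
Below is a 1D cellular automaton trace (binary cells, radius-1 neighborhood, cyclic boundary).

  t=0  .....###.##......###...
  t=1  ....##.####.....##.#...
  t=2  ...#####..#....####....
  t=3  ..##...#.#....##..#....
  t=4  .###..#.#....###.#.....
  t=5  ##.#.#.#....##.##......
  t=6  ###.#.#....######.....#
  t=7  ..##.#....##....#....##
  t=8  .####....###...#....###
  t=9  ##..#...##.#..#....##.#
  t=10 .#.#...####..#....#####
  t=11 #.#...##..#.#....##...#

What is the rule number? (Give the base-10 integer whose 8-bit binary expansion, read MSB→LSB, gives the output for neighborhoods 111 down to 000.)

  nb ###: next=.  (t=0,i=6, bit7=0)
  nb ##.: next=#  (t=0,i=7, bit6=1)
  nb #.#: next=#  (t=0,i=8, bit5=1)
  nb #..: next=.  (t=0,i=11, bit4=0)
  nb .##: next=#  (t=0,i=5, bit3=1)
  nb .#.: next=.  (t=1,i=19, bit2=0)
  nb ..#: next=#  (t=0,i=4, bit1=1)
  nb ...: next=.  (t=0,i=0, bit0=0)
  bits 01101010 = 106

106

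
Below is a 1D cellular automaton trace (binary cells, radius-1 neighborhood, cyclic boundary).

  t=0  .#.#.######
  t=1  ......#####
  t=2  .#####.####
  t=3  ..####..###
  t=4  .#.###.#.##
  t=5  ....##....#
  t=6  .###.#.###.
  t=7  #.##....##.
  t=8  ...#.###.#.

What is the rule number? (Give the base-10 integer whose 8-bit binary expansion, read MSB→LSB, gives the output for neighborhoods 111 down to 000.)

  ###|#  b7=1 t=0,i=6
  ##.|#  b6=1 t=0,i=10
  #.#|.  b5=0 t=0,i=0
  #..|.  b4=0 t=1,i=0
  .##|.  b3=0 t=0,i=5
  .#.|.  b2=0 t=0,i=1
  ..#|#  b1=1 t=1,i=5
  ...|#  b0=1 t=1,i=1
  bits 11000011 = 195

195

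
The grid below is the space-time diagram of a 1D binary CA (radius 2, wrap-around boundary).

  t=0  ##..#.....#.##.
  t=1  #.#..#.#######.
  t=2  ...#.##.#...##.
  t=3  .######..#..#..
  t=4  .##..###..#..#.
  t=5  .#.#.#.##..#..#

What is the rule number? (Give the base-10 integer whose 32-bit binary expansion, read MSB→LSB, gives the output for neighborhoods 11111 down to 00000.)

  ##### -> .   bit 31 = 0  t=1,i=9
  ####. -> #   bit 30 = 1  t=1,i=12
  ###.# -> #   bit 29 = 1  t=1,i=13
  ###.. -> #   bit 28 = 1  t=3,i=6
  ##.## -> .   bit 27 = 0  t=0,i=14
  ##.#. -> .   bit 26 = 0  t=1,i=14
  ##..# -> #   bit 25 = 1  t=0,i=2
  ##... -> .   bit 24 = 0  t=2,i=14
  #.### -> .   bit 23 = 0  t=1,i=7
  #.##. -> #   bit 22 = 1  t=0,i=0
  #.#.# -> .   bit 21 = 0  t=1,i=0
  #.#.. -> .   bit 20 = 0  t=1,i=2
  #..## -> .   bit 19 = 0  t=4,i=0
  #..#. -> .   bit 18 = 0  t=0,i=3
  #...# -> .   bit 17 = 0  t=2,i=10
  #.... -> .   bit 16 = 0  t=0,i=6
  .#### -> #   bit 15 = 1  t=1,i=8
  .###. -> .   bit 14 = 0  t=4,i=6
  .##.# -> #   bit 13 = 1  t=0,i=13
  .##.. -> .   bit 12 = 0  t=0,i=1
  .#.## -> #   bit 11 = 1  t=0,i=11
  .#.#. -> .   bit 10 = 0  t=1,i=1
  .#..# -> #   bit 9 = 1  t=1,i=3
  .#... -> #   bit 8 = 1  t=0,i=5
  ..### -> #   bit 7 = 1  t=3,i=1
  ..##. -> #   bit 6 = 1  t=2,i=12
  ..#.# -> #   bit 5 = 1  t=0,i=10
  ..#.. -> .   bit 4 = 0  t=0,i=4
  ...## -> .   bit 3 = 0  t=2,i=11
  ...#. -> #   bit 2 = 1  t=0,i=9
  ....# -> #   bit 1 = 1  t=0,i=8
  ..... -> #   bit 0 = 1  t=0,i=7
  bits 01110010010000001010101111100111 = 1916840935

1916840935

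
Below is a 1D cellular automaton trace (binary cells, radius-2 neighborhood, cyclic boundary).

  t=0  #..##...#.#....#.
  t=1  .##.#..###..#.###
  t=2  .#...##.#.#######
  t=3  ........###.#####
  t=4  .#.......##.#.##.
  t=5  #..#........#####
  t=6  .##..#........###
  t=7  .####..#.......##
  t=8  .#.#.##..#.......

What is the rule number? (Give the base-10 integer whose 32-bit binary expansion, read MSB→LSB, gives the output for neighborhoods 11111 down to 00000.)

3807206948

  #####|#  b31=1 t=2,i=12
  ####.|#  b30=1 t=2,i=15
  ###.#|#  b29=1 t=1,i=16
  ###..|.  b28=0 t=1,i=9
  ##.##|.  b27=0 t=1,i=0
  ##.#.|.  b26=0 t=1,i=3
  ##..#|#  b25=1 t=1,i=10
  ##...|.  b24=0 t=0,i=5
  #.###|#  b23=1 t=1,i=14
  #.##.|#  b22=1 t=1,i=1
  #.#.#|#  b21=1 t=2,i=8
  #.#..|.  b20=0 t=0,i=0
  #..##|#  b19=1 t=0,i=2
  #..#.|#  b18=1 t=1,i=11
  #...#|.  b17=0 t=0,i=6
  #....|#  b16=1 t=0,i=12
  .####|.  b15=0 t=2,i=11
  .###.|#  b14=1 t=1,i=8
  .##.#|.  b13=0 t=1,i=2
  .##..|#  b12=1 t=0,i=4
  .#.##|#  b11=1 t=1,i=13
  .#.#.|#  b10=1 t=0,i=9
  .#..#|#  b9=1 t=0,i=1
  .#...|.  b8=0 t=0,i=11
  ..###|.  b7=0 t=1,i=7
  ..##.|.  b6=0 t=0,i=3
  ..#.#|#  b5=1 t=0,i=8
  ..#..|.  b4=0 t=4,i=1
  ...##|.  b3=0 t=2,i=4
  ...#.|#  b2=1 t=0,i=7
  ....#|.  b1=0 t=0,i=13
  .....|.  b0=0 t=3,i=2
  bits 11100010111011010101111000100100 = 3807206948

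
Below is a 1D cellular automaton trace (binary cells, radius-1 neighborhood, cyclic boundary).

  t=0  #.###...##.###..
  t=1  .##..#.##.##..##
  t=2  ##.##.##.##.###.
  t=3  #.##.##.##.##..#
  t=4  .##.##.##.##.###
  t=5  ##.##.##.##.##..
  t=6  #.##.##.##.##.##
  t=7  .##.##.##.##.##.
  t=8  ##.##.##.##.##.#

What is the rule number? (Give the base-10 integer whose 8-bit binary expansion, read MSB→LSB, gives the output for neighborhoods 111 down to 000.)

  ### -> .   bit 7 = 0  t=0,i=3
  ##. -> .   bit 6 = 0  t=0,i=4
  #.# -> #   bit 5 = 1  t=0,i=1
  #.. -> #   bit 4 = 1  t=0,i=5
  .## -> #   bit 3 = 1  t=0,i=2
  .#. -> .   bit 2 = 0  t=0,i=0
  ..# -> #   bit 1 = 1  t=0,i=7
  ... -> .   bit 0 = 0  t=0,i=6
  bits 00111010 = 58

58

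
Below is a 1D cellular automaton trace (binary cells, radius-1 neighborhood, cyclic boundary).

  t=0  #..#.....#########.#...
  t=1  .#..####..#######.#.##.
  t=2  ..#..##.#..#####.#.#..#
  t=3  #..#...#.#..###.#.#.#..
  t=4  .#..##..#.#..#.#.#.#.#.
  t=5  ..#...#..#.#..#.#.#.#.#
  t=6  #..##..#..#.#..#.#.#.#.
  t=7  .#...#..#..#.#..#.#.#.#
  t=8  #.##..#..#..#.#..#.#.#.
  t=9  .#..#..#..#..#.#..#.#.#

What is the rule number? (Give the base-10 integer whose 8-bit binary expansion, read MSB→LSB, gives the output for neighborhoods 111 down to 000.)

177

  ### -> #   bit 7 = 1  t=0,i=10
  ##. -> .   bit 6 = 0  t=0,i=17
  #.# -> #   bit 5 = 1  t=0,i=18
  #.. -> #   bit 4 = 1  t=0,i=1
  .## -> .   bit 3 = 0  t=0,i=9
  .#. -> .   bit 2 = 0  t=0,i=0
  ..# -> .   bit 1 = 0  t=0,i=2
  ... -> #   bit 0 = 1  t=0,i=5
  bits 10110001 = 177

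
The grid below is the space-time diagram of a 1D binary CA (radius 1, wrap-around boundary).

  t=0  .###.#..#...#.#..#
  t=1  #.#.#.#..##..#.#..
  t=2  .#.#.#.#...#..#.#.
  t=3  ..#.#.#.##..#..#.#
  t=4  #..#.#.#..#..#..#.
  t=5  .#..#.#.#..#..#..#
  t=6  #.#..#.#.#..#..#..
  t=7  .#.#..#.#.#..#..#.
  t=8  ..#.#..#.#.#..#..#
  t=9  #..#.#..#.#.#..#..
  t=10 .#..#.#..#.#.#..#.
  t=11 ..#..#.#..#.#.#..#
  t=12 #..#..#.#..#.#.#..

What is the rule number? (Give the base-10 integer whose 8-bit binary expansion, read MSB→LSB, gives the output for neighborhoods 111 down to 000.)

  ### -> #   bit 7 = 1  t=0,i=2
  ##. -> .   bit 6 = 0  t=0,i=3
  #.# -> #   bit 5 = 1  t=0,i=0
  #.. -> #   bit 4 = 1  t=0,i=6
  .## -> .   bit 3 = 0  t=0,i=1
  .#. -> .   bit 2 = 0  t=0,i=5
  ..# -> .   bit 1 = 0  t=0,i=7
  ... -> #   bit 0 = 1  t=0,i=10
  bits 10110001 = 177

177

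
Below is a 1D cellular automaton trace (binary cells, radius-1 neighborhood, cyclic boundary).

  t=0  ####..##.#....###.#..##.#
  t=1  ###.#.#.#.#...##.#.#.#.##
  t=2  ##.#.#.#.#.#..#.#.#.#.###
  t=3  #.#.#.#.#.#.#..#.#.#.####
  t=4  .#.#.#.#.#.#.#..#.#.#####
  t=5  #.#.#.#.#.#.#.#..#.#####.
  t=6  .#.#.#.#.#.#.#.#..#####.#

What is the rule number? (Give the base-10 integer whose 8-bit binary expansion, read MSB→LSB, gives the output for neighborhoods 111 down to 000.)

  nb ###: next=#  (t=0,i=0, bit7=1)
  nb ##.: next=.  (t=0,i=3, bit6=0)
  nb #.#: next=#  (t=0,i=8, bit5=1)
  nb #..: next=#  (t=0,i=4, bit4=1)
  nb .##: next=#  (t=0,i=6, bit3=1)
  nb .#.: next=.  (t=0,i=9, bit2=0)
  nb ..#: next=.  (t=0,i=5, bit1=0)
  nb ...: next=.  (t=0,i=11, bit0=0)
  bits 10111000 = 184

184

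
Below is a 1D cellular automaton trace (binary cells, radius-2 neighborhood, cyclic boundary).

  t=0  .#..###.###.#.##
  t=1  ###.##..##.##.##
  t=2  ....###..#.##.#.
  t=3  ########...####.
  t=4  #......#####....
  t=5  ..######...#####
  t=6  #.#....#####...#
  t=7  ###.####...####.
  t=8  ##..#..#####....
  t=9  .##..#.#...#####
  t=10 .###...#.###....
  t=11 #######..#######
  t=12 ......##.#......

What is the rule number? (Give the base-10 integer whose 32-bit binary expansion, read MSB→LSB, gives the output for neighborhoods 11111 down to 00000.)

401830543

  ##### -> .   bit 31 = 0  t=1,i=0
  ####. -> .   bit 30 = 0  t=1,i=1
  ###.# -> .   bit 29 = 0  t=0,i=6
  ###.. -> #   bit 28 = 1  t=2,i=6
  ##.## -> .   bit 27 = 0  t=0,i=7
  ##.#. -> #   bit 26 = 1  t=0,i=0
  ##..# -> #   bit 25 = 1  t=1,i=6
  ##... -> #   bit 24 = 1  t=3,i=8
  #.### -> #   bit 23 = 1  t=0,i=8
  #.##. -> #   bit 22 = 1  t=0,i=14
  #.#.# -> #   bit 21 = 1  t=0,i=12
  #.#.. -> #   bit 20 = 1  t=0,i=1
  #..## -> .   bit 19 = 0  t=0,i=3
  #..#. -> .   bit 18 = 0  t=2,i=8
  #...# -> #   bit 17 = 1  t=3,i=9
  #.... -> #   bit 16 = 1  t=2,i=0
  .#### -> .   bit 15 = 0  t=1,i=15
  .###. -> #   bit 14 = 1  t=0,i=5
  .##.# -> #   bit 13 = 1  t=0,i=15
  .##.. -> #   bit 12 = 1  t=1,i=5
  .#.## -> .   bit 11 = 0  t=0,i=13
  .#.#. -> .   bit 10 = 0  t=9,i=6
  .#..# -> #   bit 9 = 1  t=0,i=2
  .#... -> .   bit 8 = 0  t=2,i=15
  ..### -> #   bit 7 = 1  t=0,i=4
  ..##. -> .   bit 6 = 0  t=1,i=8
  ..#.# -> .   bit 5 = 0  t=2,i=9
  ..#.. -> .   bit 4 = 0  t=4,i=0
  ...## -> #   bit 3 = 1  t=2,i=3
  ...#. -> #   bit 2 = 1  t=4,i=15
  ....# -> #   bit 1 = 1  t=2,i=2
  ..... -> #   bit 0 = 1  t=2,i=1
  bits 00010111111100110111001010001111 = 401830543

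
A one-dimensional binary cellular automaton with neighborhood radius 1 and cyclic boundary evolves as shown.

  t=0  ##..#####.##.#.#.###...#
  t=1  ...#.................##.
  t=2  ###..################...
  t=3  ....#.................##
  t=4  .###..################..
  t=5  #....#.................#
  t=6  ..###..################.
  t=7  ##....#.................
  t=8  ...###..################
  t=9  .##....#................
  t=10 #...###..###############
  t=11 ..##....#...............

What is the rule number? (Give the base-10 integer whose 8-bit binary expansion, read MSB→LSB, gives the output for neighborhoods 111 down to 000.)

3

  [7] ### => .  t=0,i=0
  [6] ##. => .  t=0,i=1
  [5] #.# => .  t=0,i=9
  [4] #.. => .  t=0,i=2
  [3] .## => .  t=0,i=4
  [2] .#. => .  t=0,i=13
  [1] ..# => #  t=0,i=3
  [0] ... => #  t=0,i=21
  bits 00000011 = 3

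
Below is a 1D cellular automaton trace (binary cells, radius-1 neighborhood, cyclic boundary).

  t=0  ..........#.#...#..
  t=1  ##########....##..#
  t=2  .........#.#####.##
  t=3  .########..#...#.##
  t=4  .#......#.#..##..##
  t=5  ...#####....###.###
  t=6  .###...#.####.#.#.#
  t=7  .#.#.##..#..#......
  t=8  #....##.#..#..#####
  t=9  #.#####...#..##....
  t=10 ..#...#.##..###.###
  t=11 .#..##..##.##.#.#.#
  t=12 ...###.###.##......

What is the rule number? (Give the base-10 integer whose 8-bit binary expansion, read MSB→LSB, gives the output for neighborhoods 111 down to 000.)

75

  nb ###: next=.  (t=1,i=0, bit7=0)
  nb ##.: next=#  (t=1,i=9, bit6=1)
  nb #.#: next=.  (t=0,i=11, bit5=0)
  nb #..: next=.  (t=0,i=13, bit4=0)
  nb .##: next=#  (t=1,i=14, bit3=1)
  nb .#.: next=.  (t=0,i=10, bit2=0)
  nb ..#: next=#  (t=0,i=9, bit1=1)
  nb ...: next=#  (t=0,i=0, bit0=1)
  bits 01001011 = 75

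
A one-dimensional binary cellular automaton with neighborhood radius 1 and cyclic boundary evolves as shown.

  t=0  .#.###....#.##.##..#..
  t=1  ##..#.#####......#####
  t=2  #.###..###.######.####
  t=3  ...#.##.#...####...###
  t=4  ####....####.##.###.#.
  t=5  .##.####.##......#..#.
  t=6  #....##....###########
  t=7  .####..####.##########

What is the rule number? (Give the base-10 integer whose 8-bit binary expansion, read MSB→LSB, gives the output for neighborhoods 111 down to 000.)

151

  [7] ### => #  t=0,i=4
  [6] ##. => .  t=0,i=5
  [5] #.# => .  t=0,i=2
  [4] #.. => #  t=0,i=6
  [3] .## => .  t=0,i=3
  [2] .#. => #  t=0,i=1
  [1] ..# => #  t=0,i=0
  [0] ... => #  t=0,i=7
  bits 10010111 = 151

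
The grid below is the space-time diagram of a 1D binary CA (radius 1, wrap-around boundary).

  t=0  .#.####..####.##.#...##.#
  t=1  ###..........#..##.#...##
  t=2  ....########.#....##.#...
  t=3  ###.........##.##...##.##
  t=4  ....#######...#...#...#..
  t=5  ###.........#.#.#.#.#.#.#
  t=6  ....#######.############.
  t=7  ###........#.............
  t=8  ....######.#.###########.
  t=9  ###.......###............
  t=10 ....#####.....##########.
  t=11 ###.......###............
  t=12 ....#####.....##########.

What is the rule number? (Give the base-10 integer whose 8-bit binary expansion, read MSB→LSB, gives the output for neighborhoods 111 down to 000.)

37

  ### -> .   bit 7 = 0  t=0,i=4
  ##. -> .   bit 6 = 0  t=0,i=6
  #.# -> #   bit 5 = 1  t=0,i=0
  #.. -> .   bit 4 = 0  t=0,i=7
  .## -> .   bit 3 = 0  t=0,i=3
  .#. -> #   bit 2 = 1  t=0,i=1
  ..# -> .   bit 1 = 0  t=0,i=8
  ... -> #   bit 0 = 1  t=0,i=19
  bits 00100101 = 37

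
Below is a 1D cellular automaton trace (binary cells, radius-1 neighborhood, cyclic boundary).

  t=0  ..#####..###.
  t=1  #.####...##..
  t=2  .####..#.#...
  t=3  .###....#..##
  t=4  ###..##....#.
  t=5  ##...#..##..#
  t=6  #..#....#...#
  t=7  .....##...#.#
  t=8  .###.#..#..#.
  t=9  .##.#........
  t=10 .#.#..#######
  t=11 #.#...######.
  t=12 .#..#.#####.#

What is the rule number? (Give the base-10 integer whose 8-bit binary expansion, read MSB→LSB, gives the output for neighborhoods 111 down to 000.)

  ### -> #   bit 7 = 1  t=0,i=3
  ##. -> .   bit 6 = 0  t=0,i=6
  #.# -> #   bit 5 = 1  t=1,i=1
  #.. -> .   bit 4 = 0  t=0,i=7
  .## -> #   bit 3 = 1  t=0,i=2
  .#. -> .   bit 2 = 0  t=1,i=0
  ..# -> .   bit 1 = 0  t=0,i=1
  ... -> #   bit 0 = 1  t=0,i=0
  bits 10101001 = 169

169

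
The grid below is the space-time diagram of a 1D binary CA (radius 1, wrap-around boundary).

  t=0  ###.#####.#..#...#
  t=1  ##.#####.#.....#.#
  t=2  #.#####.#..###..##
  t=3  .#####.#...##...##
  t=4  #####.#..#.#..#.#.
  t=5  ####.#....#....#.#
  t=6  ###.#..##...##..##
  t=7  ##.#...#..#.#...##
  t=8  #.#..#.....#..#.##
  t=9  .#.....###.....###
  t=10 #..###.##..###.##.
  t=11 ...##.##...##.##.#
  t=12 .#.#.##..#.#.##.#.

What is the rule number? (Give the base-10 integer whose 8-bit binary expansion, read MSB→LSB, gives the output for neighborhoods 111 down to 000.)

169

  ### -> #   bit 7 = 1  t=0,i=0
  ##. -> .   bit 6 = 0  t=0,i=2
  #.# -> #   bit 5 = 1  t=0,i=3
  #.. -> .   bit 4 = 0  t=0,i=11
  .## -> #   bit 3 = 1  t=0,i=4
  .#. -> .   bit 2 = 0  t=0,i=10
  ..# -> .   bit 1 = 0  t=0,i=12
  ... -> #   bit 0 = 1  t=0,i=15
  bits 10101001 = 169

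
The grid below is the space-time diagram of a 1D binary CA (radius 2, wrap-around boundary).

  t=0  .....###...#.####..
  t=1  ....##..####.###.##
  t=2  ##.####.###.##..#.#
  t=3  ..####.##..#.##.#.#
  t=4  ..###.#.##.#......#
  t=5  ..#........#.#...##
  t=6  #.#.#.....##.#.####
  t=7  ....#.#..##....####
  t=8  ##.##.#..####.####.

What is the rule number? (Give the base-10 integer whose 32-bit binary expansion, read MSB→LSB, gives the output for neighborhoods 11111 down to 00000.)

3415445756

  #####|#  b31=1 t=6,i=17
  ####.|#  b30=1 t=0,i=15
  ###.#|.  b29=0 t=1,i=11
  ###..|.  b28=0 t=0,i=7
  ##.##|#  b27=1 t=1,i=12
  ##.#.|.  b26=0 t=3,i=15
  ##..#|#  b25=1 t=1,i=6
  ##...|#  b24=1 t=0,i=8
  #.###|#  b23=1 t=0,i=13
  #.##.|.  b22=0 t=1,i=17
  #.#.#|.  b21=0 t=3,i=16
  #.#..|#  b20=1 t=3,i=18
  #..##|.  b19=0 t=1,i=7
  #..#.|.  b18=0 t=2,i=15
  #...#|#  b17=1 t=0,i=9
  #....|#  b16=1 t=0,i=18
  .####|#  b15=1 t=0,i=14
  .###.|.  b14=0 t=0,i=6
  .##.#|.  b13=0 t=3,i=14
  .##..|#  b12=1 t=1,i=5
  .#.##|.  b11=0 t=0,i=12
  .#.#.|.  b10=0 t=3,i=17
  .#..#|.  b9=0 t=3,i=0
  .#...|.  b8=0 t=4,i=12
  ..###|#  b7=1 t=0,i=5
  ..##.|#  b6=1 t=1,i=4
  ..#.#|#  b5=1 t=0,i=11
  ..#..|#  b4=1 t=4,i=18
  ...##|#  b3=1 t=0,i=4
  ...#.|#  b2=1 t=0,i=10
  ....#|.  b1=0 t=0,i=3
  .....|.  b0=0 t=0,i=0
  bits 11001011100100111001000011111100 = 3415445756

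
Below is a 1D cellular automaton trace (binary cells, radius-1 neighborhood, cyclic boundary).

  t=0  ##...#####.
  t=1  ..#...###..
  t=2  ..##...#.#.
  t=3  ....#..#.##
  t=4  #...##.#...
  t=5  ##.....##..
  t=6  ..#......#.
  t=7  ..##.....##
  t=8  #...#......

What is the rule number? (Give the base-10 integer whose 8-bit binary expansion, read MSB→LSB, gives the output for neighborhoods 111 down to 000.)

  nb ###: next=#  (t=0,i=6, bit7=1)
  nb ##.: next=.  (t=0,i=1, bit6=0)
  nb #.#: next=.  (t=0,i=10, bit5=0)
  nb #..: next=#  (t=0,i=2, bit4=1)
  nb .##: next=.  (t=0,i=0, bit3=0)
  nb .#.: next=#  (t=1,i=2, bit2=1)
  nb ..#: next=.  (t=0,i=4, bit1=0)
  nb ...: next=.  (t=0,i=3, bit0=0)
  bits 10010100 = 148

148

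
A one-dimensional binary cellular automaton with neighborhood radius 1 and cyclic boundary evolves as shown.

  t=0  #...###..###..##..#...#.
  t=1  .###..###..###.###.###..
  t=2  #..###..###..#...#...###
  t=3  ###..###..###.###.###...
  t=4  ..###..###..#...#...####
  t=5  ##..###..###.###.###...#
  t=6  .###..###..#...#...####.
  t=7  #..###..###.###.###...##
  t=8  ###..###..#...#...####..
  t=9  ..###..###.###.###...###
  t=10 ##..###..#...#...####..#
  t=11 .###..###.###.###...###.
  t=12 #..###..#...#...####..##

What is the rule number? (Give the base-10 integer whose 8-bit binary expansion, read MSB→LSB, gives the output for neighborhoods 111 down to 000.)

  nb ###: next=.  (t=0,i=5, bit7=0)
  nb ##.: next=#  (t=0,i=6, bit6=1)
  nb #.#: next=.  (t=0,i=23, bit5=0)
  nb #..: next=#  (t=0,i=1, bit4=1)
  nb .##: next=.  (t=0,i=4, bit3=0)
  nb .#.: next=.  (t=0,i=0, bit2=0)
  nb ..#: next=#  (t=0,i=3, bit1=1)
  nb ...: next=#  (t=0,i=2, bit0=1)
  bits 01010011 = 83

83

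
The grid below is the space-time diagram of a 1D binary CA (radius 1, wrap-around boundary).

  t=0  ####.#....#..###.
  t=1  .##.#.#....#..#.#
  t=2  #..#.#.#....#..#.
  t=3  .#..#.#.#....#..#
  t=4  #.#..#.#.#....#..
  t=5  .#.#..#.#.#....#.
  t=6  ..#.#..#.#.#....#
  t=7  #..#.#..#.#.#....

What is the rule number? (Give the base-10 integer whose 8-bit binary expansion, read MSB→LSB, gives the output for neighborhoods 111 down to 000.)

  nb ###: next=#  (t=0,i=1, bit7=1)
  nb ##.: next=.  (t=0,i=3, bit6=0)
  nb #.#: next=#  (t=0,i=4, bit5=1)
  nb #..: next=#  (t=0,i=6, bit4=1)
  nb .##: next=.  (t=0,i=0, bit3=0)
  nb .#.: next=.  (t=0,i=5, bit2=0)
  nb ..#: next=.  (t=0,i=9, bit1=0)
  nb ...: next=.  (t=0,i=7, bit0=0)
  bits 10110000 = 176

176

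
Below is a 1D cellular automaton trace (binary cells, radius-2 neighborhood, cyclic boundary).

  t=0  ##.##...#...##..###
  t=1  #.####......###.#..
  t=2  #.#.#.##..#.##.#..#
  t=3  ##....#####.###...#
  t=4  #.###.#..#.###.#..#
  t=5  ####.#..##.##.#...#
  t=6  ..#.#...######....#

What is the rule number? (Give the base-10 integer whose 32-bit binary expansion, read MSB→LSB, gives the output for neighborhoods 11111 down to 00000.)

  #####|.  b31=0 t=0,i=18
  ####.|#  b30=1 t=0,i=0
  ###.#|.  b29=0 t=0,i=1
  ###..|.  b28=0 t=1,i=5
  ##.##|#  b27=1 t=0,i=2
  ##.#.|#  b26=1 t=1,i=15
  ##..#|#  b25=1 t=0,i=14
  ##...|#  b24=1 t=0,i=5
  #.###|#  b23=1 t=1,i=2
  #.##.|#  b22=1 t=0,i=3
  #.#.#|.  b21=0 t=2,i=2
  #.#..|.  b20=0 t=1,i=16
  #..##|.  b19=0 t=0,i=15
  #..#.|#  b18=1 t=1,i=18
  #...#|.  b17=0 t=0,i=6
  #....|#  b16=1 t=1,i=7
  .####|.  b15=0 t=0,i=17
  .###.|#  b14=1 t=1,i=13
  .##.#|#  b13=1 t=2,i=0
  .##..|#  b12=1 t=0,i=4
  .#.##|.  b11=0 t=1,i=1
  .#.#.|.  b10=0 t=2,i=3
  .#..#|.  b9=0 t=1,i=17
  .#...|.  b8=0 t=0,i=9
  ..###|#  b7=1 t=0,i=16
  ..##.|#  b6=1 t=0,i=12
  ..#.#|#  b5=1 t=1,i=0
  ..#..|.  b4=0 t=0,i=8
  ...##|.  b3=0 t=0,i=11
  ...#.|.  b2=0 t=0,i=7
  ....#|#  b1=1 t=1,i=10
  .....|.  b0=0 t=1,i=8
  bits 01001111110001010111000011100010 = 1338339554

1338339554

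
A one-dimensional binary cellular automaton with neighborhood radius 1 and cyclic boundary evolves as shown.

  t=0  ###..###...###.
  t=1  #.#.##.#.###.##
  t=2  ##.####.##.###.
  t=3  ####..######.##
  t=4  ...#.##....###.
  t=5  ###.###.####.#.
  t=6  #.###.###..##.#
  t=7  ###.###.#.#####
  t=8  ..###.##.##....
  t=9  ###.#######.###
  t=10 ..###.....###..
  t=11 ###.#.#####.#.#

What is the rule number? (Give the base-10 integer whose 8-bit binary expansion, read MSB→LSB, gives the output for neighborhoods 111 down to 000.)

107

  nb ###: next=.  (t=0,i=1, bit7=0)
  nb ##.: next=#  (t=0,i=2, bit6=1)
  nb #.#: next=#  (t=0,i=14, bit5=1)
  nb #..: next=.  (t=0,i=3, bit4=0)
  nb .##: next=#  (t=0,i=0, bit3=1)
  nb .#.: next=.  (t=1,i=2, bit2=0)
  nb ..#: next=#  (t=0,i=4, bit1=1)
  nb ...: next=#  (t=0,i=9, bit0=1)
  bits 01101011 = 107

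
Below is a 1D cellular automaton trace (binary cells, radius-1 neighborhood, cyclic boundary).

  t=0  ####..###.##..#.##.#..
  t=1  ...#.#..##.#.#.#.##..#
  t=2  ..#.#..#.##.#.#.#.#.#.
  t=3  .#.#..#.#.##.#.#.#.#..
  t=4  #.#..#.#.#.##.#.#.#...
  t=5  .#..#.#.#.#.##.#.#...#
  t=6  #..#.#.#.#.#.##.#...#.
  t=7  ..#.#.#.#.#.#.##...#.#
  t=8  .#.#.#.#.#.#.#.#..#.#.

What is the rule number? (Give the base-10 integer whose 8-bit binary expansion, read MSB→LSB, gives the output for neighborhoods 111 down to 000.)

98

  ###|.  b7=0 t=0,i=1
  ##.|#  b6=1 t=0,i=3
  #.#|#  b5=1 t=0,i=9
  #..|.  b4=0 t=0,i=4
  .##|.  b3=0 t=0,i=0
  .#.|.  b2=0 t=0,i=14
  ..#|#  b1=1 t=0,i=5
  ...|.  b0=0 t=1,i=1
  bits 01100010 = 98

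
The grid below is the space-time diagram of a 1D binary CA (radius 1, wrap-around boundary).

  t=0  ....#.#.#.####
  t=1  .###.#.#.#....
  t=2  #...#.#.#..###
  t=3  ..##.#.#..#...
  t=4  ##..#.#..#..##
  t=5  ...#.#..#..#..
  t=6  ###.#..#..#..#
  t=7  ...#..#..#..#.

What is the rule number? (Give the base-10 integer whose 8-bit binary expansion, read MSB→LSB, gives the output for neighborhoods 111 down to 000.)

35

  ###|.  b7=0 t=0,i=11
  ##.|.  b6=0 t=0,i=13
  #.#|#  b5=1 t=0,i=5
  #..|.  b4=0 t=0,i=0
  .##|.  b3=0 t=0,i=10
  .#.|.  b2=0 t=0,i=4
  ..#|#  b1=1 t=0,i=3
  ...|#  b0=1 t=0,i=1
  bits 00100011 = 35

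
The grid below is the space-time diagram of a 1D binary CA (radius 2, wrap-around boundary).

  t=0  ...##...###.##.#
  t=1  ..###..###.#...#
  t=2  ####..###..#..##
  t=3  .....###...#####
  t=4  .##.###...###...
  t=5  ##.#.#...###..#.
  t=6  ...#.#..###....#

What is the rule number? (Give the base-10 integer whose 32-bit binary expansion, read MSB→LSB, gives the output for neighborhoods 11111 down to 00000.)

  nb #####: next=.  (t=2,i=0, bit31=0)
  nb ####.: next=.  (t=2,i=2, bit30=0)
  nb ###.#: next=.  (t=0,i=10, bit29=0)
  nb ###..: next=.  (t=1,i=4, bit28=0)
  nb ##.##: next=#  (t=0,i=11, bit27=1)
  nb ##.#.: next=.  (t=0,i=14, bit26=0)
  nb ##..#: next=.  (t=1,i=5, bit25=0)
  nb ##...: next=.  (t=0,i=5, bit24=0)
  nb #.###: next=.  (t=4,i=4, bit23=0)
  nb #.##.: next=.  (t=0,i=12, bit22=0)
  nb #.#.#: next=#  (t=5,i=3, bit21=1)
  nb #.#..: next=#  (t=0,i=15, bit20=1)
  nb #..##: next=#  (t=1,i=1, bit19=1)
  nb #..#.: next=.  (t=2,i=10, bit18=0)
  nb #...#: next=.  (t=0,i=1, bit17=0)
  nb #....: next=#  (t=3,i=1, bit16=1)
  nb .####: next=#  (t=2,i=15, bit15=1)
  nb .###.: next=#  (t=0,i=9, bit14=1)
  nb .##.#: next=.  (t=0,i=13, bit13=0)
  nb .##..: next=#  (t=0,i=4, bit12=1)
  nb .#.##: next=#  (t=5,i=15, bit11=1)
  nb .#.#.: next=.  (t=5,i=4, bit10=0)
  nb .#..#: next=#  (t=1,i=0, bit9=1)
  nb .#...: next=.  (t=0,i=0, bit8=0)
  nb ..###: next=#  (t=0,i=8, bit7=1)
  nb ..##.: next=#  (t=0,i=3, bit6=1)
  nb ..#.#: next=.  (t=5,i=14, bit5=0)
  nb ..#..: next=#  (t=1,i=15, bit4=1)
  nb ...##: next=#  (t=0,i=2, bit3=1)
  nb ...#.: next=#  (t=1,i=14, bit2=1)
  nb ....#: next=.  (t=3,i=3, bit1=0)
  nb .....: next=#  (t=3,i=2, bit0=1)
  bits 00001000001110011101101011011101 = 138009309

138009309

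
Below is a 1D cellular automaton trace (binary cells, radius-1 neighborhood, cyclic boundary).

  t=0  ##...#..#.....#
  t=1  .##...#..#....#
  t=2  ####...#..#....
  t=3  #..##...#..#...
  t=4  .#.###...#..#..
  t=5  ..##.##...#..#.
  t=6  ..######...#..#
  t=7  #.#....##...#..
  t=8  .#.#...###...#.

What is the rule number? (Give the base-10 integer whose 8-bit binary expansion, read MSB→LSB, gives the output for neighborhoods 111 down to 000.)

120

  ### -> .   bit 7 = 0  t=0,i=0
  ##. -> #   bit 6 = 1  t=0,i=1
  #.# -> #   bit 5 = 1  t=1,i=0
  #.. -> #   bit 4 = 1  t=0,i=2
  .## -> #   bit 3 = 1  t=0,i=14
  .#. -> .   bit 2 = 0  t=0,i=5
  ..# -> .   bit 1 = 0  t=0,i=4
  ... -> .   bit 0 = 0  t=0,i=3
  bits 01111000 = 120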